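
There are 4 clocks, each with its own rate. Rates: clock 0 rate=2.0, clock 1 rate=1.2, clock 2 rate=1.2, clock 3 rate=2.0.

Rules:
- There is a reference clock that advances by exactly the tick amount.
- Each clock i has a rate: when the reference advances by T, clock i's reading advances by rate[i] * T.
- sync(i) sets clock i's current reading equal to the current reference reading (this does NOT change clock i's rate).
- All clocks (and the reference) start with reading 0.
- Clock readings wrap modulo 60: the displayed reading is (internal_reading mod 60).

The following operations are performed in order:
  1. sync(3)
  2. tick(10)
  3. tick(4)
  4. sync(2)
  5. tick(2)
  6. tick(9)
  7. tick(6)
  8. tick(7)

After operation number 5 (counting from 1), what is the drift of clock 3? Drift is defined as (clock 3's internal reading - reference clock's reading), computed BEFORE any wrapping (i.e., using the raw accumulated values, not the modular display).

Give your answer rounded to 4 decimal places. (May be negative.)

After op 1 sync(3): ref=0.0000 raw=[0.0000 0.0000 0.0000 0.0000]
After op 2 tick(10): ref=10.0000 raw=[20.0000 12.0000 12.0000 20.0000]
After op 3 tick(4): ref=14.0000 raw=[28.0000 16.8000 16.8000 28.0000]
After op 4 sync(2): ref=14.0000 raw=[28.0000 16.8000 14.0000 28.0000]
After op 5 tick(2): ref=16.0000 raw=[32.0000 19.2000 16.4000 32.0000]
Drift of clock 3 after op 5: 32.0000 - 16.0000 = 16.0000

Answer: 16.0000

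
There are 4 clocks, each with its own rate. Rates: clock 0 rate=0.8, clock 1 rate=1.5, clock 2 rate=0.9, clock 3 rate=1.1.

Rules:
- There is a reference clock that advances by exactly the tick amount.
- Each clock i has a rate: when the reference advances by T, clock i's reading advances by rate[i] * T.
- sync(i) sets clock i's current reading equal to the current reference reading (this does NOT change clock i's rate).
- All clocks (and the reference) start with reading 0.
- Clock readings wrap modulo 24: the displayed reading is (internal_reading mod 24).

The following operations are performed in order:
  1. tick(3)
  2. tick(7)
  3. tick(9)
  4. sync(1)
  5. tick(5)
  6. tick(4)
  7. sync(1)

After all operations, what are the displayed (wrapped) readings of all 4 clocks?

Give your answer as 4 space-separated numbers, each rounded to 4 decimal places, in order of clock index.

After op 1 tick(3): ref=3.0000 raw=[2.4000 4.5000 2.7000 3.3000]
After op 2 tick(7): ref=10.0000 raw=[8.0000 15.0000 9.0000 11.0000]
After op 3 tick(9): ref=19.0000 raw=[15.2000 28.5000 17.1000 20.9000]
After op 4 sync(1): ref=19.0000 raw=[15.2000 19.0000 17.1000 20.9000]
After op 5 tick(5): ref=24.0000 raw=[19.2000 26.5000 21.6000 26.4000]
After op 6 tick(4): ref=28.0000 raw=[22.4000 32.5000 25.2000 30.8000]
After op 7 sync(1): ref=28.0000 raw=[22.4000 28.0000 25.2000 30.8000]
Wrap final raw readings (mod 24): 22.4000 mod 24 = 22.4000; 28.0000 mod 24 = 4.0000; 25.2000 mod 24 = 1.2000; 30.8000 mod 24 = 6.8000

Answer: 22.4000 4.0000 1.2000 6.8000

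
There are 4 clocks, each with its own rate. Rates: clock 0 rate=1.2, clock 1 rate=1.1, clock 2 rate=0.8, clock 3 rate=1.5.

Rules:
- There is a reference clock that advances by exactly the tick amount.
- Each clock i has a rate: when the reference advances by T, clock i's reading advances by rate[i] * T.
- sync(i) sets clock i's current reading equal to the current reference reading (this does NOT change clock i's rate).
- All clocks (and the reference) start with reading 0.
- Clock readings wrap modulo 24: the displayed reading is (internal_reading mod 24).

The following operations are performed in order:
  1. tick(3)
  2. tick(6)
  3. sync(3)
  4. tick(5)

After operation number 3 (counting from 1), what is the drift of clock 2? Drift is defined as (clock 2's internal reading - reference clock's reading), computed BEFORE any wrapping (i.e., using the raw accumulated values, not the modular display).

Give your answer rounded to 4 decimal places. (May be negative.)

Answer: -1.8000

Derivation:
After op 1 tick(3): ref=3.0000 raw=[3.6000 3.3000 2.4000 4.5000]
After op 2 tick(6): ref=9.0000 raw=[10.8000 9.9000 7.2000 13.5000]
After op 3 sync(3): ref=9.0000 raw=[10.8000 9.9000 7.2000 9.0000]
Drift of clock 2 after op 3: 7.2000 - 9.0000 = -1.8000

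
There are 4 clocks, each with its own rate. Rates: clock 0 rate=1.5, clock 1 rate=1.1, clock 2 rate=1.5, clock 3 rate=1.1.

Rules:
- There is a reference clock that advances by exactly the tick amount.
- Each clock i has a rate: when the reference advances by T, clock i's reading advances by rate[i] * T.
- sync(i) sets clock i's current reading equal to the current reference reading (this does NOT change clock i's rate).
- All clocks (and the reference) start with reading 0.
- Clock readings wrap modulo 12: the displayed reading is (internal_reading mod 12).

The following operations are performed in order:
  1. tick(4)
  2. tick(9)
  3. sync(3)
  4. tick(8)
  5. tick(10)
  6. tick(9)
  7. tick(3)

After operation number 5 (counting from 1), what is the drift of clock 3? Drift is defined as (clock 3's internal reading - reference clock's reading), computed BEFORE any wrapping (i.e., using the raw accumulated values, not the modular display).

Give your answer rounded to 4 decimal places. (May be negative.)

Answer: 1.8000

Derivation:
After op 1 tick(4): ref=4.0000 raw=[6.0000 4.4000 6.0000 4.4000]
After op 2 tick(9): ref=13.0000 raw=[19.5000 14.3000 19.5000 14.3000]
After op 3 sync(3): ref=13.0000 raw=[19.5000 14.3000 19.5000 13.0000]
After op 4 tick(8): ref=21.0000 raw=[31.5000 23.1000 31.5000 21.8000]
After op 5 tick(10): ref=31.0000 raw=[46.5000 34.1000 46.5000 32.8000]
Drift of clock 3 after op 5: 32.8000 - 31.0000 = 1.8000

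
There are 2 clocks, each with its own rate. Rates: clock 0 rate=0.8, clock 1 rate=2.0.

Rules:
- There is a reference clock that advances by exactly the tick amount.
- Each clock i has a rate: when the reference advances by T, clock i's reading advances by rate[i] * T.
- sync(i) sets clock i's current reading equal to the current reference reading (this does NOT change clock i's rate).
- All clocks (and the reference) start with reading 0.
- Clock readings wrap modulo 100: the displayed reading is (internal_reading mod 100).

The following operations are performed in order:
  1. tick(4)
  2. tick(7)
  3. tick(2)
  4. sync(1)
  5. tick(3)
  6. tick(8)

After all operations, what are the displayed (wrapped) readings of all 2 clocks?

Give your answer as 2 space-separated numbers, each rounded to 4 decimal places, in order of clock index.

After op 1 tick(4): ref=4.0000 raw=[3.2000 8.0000]
After op 2 tick(7): ref=11.0000 raw=[8.8000 22.0000]
After op 3 tick(2): ref=13.0000 raw=[10.4000 26.0000]
After op 4 sync(1): ref=13.0000 raw=[10.4000 13.0000]
After op 5 tick(3): ref=16.0000 raw=[12.8000 19.0000]
After op 6 tick(8): ref=24.0000 raw=[19.2000 35.0000]
Wrap final raw readings (mod 100): 19.2000 mod 100 = 19.2000; 35.0000 mod 100 = 35.0000

Answer: 19.2000 35.0000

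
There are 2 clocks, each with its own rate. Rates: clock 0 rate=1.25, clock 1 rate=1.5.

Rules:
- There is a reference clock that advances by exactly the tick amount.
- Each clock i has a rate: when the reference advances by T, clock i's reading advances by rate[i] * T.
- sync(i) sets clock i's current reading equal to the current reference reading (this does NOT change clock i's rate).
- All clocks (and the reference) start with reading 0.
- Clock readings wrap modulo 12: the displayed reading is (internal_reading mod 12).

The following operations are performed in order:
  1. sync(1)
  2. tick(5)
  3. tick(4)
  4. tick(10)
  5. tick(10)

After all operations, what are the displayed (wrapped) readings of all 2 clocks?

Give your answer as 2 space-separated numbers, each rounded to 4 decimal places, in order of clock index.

After op 1 sync(1): ref=0.0000 raw=[0.0000 0.0000]
After op 2 tick(5): ref=5.0000 raw=[6.2500 7.5000]
After op 3 tick(4): ref=9.0000 raw=[11.2500 13.5000]
After op 4 tick(10): ref=19.0000 raw=[23.7500 28.5000]
After op 5 tick(10): ref=29.0000 raw=[36.2500 43.5000]
Wrap final raw readings (mod 12): 36.2500 mod 12 = 0.2500; 43.5000 mod 12 = 7.5000

Answer: 0.2500 7.5000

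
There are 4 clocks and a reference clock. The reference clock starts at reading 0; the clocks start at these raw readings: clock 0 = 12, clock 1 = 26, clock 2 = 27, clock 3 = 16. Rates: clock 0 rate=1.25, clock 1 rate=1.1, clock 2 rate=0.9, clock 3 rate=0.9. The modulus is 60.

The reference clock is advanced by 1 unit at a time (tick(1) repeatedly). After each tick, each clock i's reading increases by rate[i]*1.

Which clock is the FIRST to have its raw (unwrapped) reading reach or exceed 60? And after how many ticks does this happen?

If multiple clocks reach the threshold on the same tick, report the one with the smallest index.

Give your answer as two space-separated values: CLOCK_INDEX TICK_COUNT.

Answer: 1 31

Derivation:
clock 0: start=12, rate=1.25, needs 60-12 = 48; ticks = ceil(48/1.25) = ceil(38.4000) = 39; reading at tick 39 = 12 + 1.25*39 = 60.7500
clock 1: start=26, rate=1.1, needs 60-26 = 34; ticks = ceil(34/1.1) = ceil(30.9091) = 31; reading at tick 31 = 26 + 1.1*31 = 60.1000
clock 2: start=27, rate=0.9, needs 60-27 = 33; ticks = ceil(33/0.9) = ceil(36.6667) = 37; reading at tick 37 = 27 + 0.9*37 = 60.3000
clock 3: start=16, rate=0.9, needs 60-16 = 44; ticks = ceil(44/0.9) = ceil(48.8889) = 49; reading at tick 49 = 16 + 0.9*49 = 60.1000
Minimum tick count = 31; winners = [1]; smallest index = 1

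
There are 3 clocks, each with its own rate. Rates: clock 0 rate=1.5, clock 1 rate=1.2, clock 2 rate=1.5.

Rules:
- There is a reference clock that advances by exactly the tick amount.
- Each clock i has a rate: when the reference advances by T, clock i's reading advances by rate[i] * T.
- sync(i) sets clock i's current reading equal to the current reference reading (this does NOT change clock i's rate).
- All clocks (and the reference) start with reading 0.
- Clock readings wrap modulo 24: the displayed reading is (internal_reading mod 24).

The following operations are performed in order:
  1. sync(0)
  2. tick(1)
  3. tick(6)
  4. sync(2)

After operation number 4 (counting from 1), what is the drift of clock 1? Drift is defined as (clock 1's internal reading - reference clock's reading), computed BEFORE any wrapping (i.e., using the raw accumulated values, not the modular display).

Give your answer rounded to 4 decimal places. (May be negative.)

After op 1 sync(0): ref=0.0000 raw=[0.0000 0.0000 0.0000]
After op 2 tick(1): ref=1.0000 raw=[1.5000 1.2000 1.5000]
After op 3 tick(6): ref=7.0000 raw=[10.5000 8.4000 10.5000]
After op 4 sync(2): ref=7.0000 raw=[10.5000 8.4000 7.0000]
Drift of clock 1 after op 4: 8.4000 - 7.0000 = 1.4000

Answer: 1.4000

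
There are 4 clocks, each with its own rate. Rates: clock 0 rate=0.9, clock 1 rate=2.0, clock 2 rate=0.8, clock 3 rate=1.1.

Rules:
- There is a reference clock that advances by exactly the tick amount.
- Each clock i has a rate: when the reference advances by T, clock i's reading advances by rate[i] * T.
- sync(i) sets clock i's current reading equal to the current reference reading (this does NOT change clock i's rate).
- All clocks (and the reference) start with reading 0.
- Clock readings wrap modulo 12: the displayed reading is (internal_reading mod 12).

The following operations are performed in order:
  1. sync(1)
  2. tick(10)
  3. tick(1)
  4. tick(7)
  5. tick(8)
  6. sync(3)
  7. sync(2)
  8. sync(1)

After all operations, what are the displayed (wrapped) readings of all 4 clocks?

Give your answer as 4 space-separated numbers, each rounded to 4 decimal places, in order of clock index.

After op 1 sync(1): ref=0.0000 raw=[0.0000 0.0000 0.0000 0.0000]
After op 2 tick(10): ref=10.0000 raw=[9.0000 20.0000 8.0000 11.0000]
After op 3 tick(1): ref=11.0000 raw=[9.9000 22.0000 8.8000 12.1000]
After op 4 tick(7): ref=18.0000 raw=[16.2000 36.0000 14.4000 19.8000]
After op 5 tick(8): ref=26.0000 raw=[23.4000 52.0000 20.8000 28.6000]
After op 6 sync(3): ref=26.0000 raw=[23.4000 52.0000 20.8000 26.0000]
After op 7 sync(2): ref=26.0000 raw=[23.4000 52.0000 26.0000 26.0000]
After op 8 sync(1): ref=26.0000 raw=[23.4000 26.0000 26.0000 26.0000]
Wrap final raw readings (mod 12): 23.4000 mod 12 = 11.4000; 26.0000 mod 12 = 2.0000; 26.0000 mod 12 = 2.0000; 26.0000 mod 12 = 2.0000

Answer: 11.4000 2.0000 2.0000 2.0000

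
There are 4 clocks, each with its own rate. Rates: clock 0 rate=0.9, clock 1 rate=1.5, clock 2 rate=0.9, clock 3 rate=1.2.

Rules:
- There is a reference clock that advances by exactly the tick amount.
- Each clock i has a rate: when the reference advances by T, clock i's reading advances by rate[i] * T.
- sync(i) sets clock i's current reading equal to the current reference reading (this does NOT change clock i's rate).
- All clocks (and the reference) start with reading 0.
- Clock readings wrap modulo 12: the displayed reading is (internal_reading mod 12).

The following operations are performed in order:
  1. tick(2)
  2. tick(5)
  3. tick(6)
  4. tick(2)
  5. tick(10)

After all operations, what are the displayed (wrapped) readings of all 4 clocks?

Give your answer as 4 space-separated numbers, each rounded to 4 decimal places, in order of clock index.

After op 1 tick(2): ref=2.0000 raw=[1.8000 3.0000 1.8000 2.4000]
After op 2 tick(5): ref=7.0000 raw=[6.3000 10.5000 6.3000 8.4000]
After op 3 tick(6): ref=13.0000 raw=[11.7000 19.5000 11.7000 15.6000]
After op 4 tick(2): ref=15.0000 raw=[13.5000 22.5000 13.5000 18.0000]
After op 5 tick(10): ref=25.0000 raw=[22.5000 37.5000 22.5000 30.0000]
Wrap final raw readings (mod 12): 22.5000 mod 12 = 10.5000; 37.5000 mod 12 = 1.5000; 22.5000 mod 12 = 10.5000; 30.0000 mod 12 = 6.0000

Answer: 10.5000 1.5000 10.5000 6.0000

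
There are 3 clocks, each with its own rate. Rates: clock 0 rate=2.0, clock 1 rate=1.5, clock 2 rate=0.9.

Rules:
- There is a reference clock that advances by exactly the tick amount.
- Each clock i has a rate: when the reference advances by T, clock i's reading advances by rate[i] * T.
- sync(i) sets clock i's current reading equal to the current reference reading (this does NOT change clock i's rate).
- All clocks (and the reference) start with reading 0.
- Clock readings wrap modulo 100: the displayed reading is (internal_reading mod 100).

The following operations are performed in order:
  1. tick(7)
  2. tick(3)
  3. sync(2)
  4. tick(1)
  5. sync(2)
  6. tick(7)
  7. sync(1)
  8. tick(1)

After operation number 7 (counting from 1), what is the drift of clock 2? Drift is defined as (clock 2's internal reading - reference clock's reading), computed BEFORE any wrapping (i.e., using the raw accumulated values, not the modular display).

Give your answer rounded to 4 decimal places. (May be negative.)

Answer: -0.7000

Derivation:
After op 1 tick(7): ref=7.0000 raw=[14.0000 10.5000 6.3000]
After op 2 tick(3): ref=10.0000 raw=[20.0000 15.0000 9.0000]
After op 3 sync(2): ref=10.0000 raw=[20.0000 15.0000 10.0000]
After op 4 tick(1): ref=11.0000 raw=[22.0000 16.5000 10.9000]
After op 5 sync(2): ref=11.0000 raw=[22.0000 16.5000 11.0000]
After op 6 tick(7): ref=18.0000 raw=[36.0000 27.0000 17.3000]
After op 7 sync(1): ref=18.0000 raw=[36.0000 18.0000 17.3000]
Drift of clock 2 after op 7: 17.3000 - 18.0000 = -0.7000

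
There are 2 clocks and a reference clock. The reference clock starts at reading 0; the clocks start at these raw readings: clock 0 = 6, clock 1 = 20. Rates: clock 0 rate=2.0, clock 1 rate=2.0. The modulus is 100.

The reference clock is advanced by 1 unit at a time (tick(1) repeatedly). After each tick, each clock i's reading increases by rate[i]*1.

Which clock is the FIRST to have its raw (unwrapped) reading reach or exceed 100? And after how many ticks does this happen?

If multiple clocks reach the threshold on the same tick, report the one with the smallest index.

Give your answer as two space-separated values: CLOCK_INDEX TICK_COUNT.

clock 0: start=6, rate=2.0, needs 100-6 = 94; ticks = ceil(94/2.0) = ceil(47.0000) = 47; reading at tick 47 = 6 + 2.0*47 = 100.0000
clock 1: start=20, rate=2.0, needs 100-20 = 80; ticks = ceil(80/2.0) = ceil(40.0000) = 40; reading at tick 40 = 20 + 2.0*40 = 100.0000
Minimum tick count = 40; winners = [1]; smallest index = 1

Answer: 1 40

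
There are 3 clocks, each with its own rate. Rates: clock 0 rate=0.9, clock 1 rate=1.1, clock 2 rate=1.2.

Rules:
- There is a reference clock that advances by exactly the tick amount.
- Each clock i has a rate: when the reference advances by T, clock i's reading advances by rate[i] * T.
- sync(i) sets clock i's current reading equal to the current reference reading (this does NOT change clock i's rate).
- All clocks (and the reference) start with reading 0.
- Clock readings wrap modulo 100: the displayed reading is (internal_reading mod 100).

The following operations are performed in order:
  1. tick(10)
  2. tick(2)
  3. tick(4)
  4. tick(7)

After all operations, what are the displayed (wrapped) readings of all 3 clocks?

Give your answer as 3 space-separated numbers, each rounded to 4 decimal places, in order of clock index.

After op 1 tick(10): ref=10.0000 raw=[9.0000 11.0000 12.0000]
After op 2 tick(2): ref=12.0000 raw=[10.8000 13.2000 14.4000]
After op 3 tick(4): ref=16.0000 raw=[14.4000 17.6000 19.2000]
After op 4 tick(7): ref=23.0000 raw=[20.7000 25.3000 27.6000]
Wrap final raw readings (mod 100): 20.7000 mod 100 = 20.7000; 25.3000 mod 100 = 25.3000; 27.6000 mod 100 = 27.6000

Answer: 20.7000 25.3000 27.6000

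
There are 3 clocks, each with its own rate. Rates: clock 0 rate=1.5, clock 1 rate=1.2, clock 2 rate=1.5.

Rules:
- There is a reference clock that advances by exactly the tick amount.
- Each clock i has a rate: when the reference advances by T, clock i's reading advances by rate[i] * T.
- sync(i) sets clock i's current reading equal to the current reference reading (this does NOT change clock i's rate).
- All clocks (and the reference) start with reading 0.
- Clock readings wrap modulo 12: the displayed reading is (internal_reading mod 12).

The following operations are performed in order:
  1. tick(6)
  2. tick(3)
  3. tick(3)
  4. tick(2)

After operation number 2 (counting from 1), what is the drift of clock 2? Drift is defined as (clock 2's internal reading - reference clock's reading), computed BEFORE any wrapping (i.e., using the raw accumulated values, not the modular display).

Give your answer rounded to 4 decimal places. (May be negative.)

Answer: 4.5000

Derivation:
After op 1 tick(6): ref=6.0000 raw=[9.0000 7.2000 9.0000]
After op 2 tick(3): ref=9.0000 raw=[13.5000 10.8000 13.5000]
Drift of clock 2 after op 2: 13.5000 - 9.0000 = 4.5000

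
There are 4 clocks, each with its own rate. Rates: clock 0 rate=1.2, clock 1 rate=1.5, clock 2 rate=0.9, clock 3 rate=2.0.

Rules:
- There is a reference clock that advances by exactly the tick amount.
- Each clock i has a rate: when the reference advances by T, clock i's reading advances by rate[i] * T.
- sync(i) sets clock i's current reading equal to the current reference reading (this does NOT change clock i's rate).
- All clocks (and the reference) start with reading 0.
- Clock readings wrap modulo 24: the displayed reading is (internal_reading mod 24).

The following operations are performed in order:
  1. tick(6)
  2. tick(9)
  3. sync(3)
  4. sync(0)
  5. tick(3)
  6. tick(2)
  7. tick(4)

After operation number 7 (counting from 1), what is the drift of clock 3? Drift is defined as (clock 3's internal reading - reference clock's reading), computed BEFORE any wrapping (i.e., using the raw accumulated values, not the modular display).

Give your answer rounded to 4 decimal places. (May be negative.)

Answer: 9.0000

Derivation:
After op 1 tick(6): ref=6.0000 raw=[7.2000 9.0000 5.4000 12.0000]
After op 2 tick(9): ref=15.0000 raw=[18.0000 22.5000 13.5000 30.0000]
After op 3 sync(3): ref=15.0000 raw=[18.0000 22.5000 13.5000 15.0000]
After op 4 sync(0): ref=15.0000 raw=[15.0000 22.5000 13.5000 15.0000]
After op 5 tick(3): ref=18.0000 raw=[18.6000 27.0000 16.2000 21.0000]
After op 6 tick(2): ref=20.0000 raw=[21.0000 30.0000 18.0000 25.0000]
After op 7 tick(4): ref=24.0000 raw=[25.8000 36.0000 21.6000 33.0000]
Drift of clock 3 after op 7: 33.0000 - 24.0000 = 9.0000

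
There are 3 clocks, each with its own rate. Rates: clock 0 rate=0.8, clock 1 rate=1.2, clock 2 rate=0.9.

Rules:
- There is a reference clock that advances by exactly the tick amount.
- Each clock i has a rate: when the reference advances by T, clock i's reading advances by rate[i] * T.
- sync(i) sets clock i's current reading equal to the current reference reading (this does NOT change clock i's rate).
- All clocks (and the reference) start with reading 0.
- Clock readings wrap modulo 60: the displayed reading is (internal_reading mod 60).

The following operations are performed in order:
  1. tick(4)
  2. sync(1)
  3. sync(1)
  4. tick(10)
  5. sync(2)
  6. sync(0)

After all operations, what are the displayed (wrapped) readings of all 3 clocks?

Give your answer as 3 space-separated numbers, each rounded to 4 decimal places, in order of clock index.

Answer: 14.0000 16.0000 14.0000

Derivation:
After op 1 tick(4): ref=4.0000 raw=[3.2000 4.8000 3.6000]
After op 2 sync(1): ref=4.0000 raw=[3.2000 4.0000 3.6000]
After op 3 sync(1): ref=4.0000 raw=[3.2000 4.0000 3.6000]
After op 4 tick(10): ref=14.0000 raw=[11.2000 16.0000 12.6000]
After op 5 sync(2): ref=14.0000 raw=[11.2000 16.0000 14.0000]
After op 6 sync(0): ref=14.0000 raw=[14.0000 16.0000 14.0000]
Wrap final raw readings (mod 60): 14.0000 mod 60 = 14.0000; 16.0000 mod 60 = 16.0000; 14.0000 mod 60 = 14.0000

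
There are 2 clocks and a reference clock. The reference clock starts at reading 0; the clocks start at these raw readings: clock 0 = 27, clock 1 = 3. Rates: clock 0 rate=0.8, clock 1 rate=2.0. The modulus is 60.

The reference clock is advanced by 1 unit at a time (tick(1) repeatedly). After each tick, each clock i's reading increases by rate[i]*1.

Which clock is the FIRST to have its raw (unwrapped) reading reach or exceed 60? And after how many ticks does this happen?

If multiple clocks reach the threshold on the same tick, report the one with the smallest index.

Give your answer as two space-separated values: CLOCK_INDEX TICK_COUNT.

Answer: 1 29

Derivation:
clock 0: start=27, rate=0.8, needs 60-27 = 33; ticks = ceil(33/0.8) = ceil(41.2500) = 42; reading at tick 42 = 27 + 0.8*42 = 60.6000
clock 1: start=3, rate=2.0, needs 60-3 = 57; ticks = ceil(57/2.0) = ceil(28.5000) = 29; reading at tick 29 = 3 + 2.0*29 = 61.0000
Minimum tick count = 29; winners = [1]; smallest index = 1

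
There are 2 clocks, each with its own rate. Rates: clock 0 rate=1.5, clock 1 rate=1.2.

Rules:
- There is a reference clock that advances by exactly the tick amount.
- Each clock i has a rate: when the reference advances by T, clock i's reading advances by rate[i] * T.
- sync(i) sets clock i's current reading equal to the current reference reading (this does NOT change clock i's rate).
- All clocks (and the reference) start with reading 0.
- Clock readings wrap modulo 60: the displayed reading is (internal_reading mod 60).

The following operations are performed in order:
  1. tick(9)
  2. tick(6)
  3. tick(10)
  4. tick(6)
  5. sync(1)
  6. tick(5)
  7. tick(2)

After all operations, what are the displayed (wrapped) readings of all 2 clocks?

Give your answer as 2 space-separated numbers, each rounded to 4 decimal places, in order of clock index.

Answer: 57.0000 39.4000

Derivation:
After op 1 tick(9): ref=9.0000 raw=[13.5000 10.8000]
After op 2 tick(6): ref=15.0000 raw=[22.5000 18.0000]
After op 3 tick(10): ref=25.0000 raw=[37.5000 30.0000]
After op 4 tick(6): ref=31.0000 raw=[46.5000 37.2000]
After op 5 sync(1): ref=31.0000 raw=[46.5000 31.0000]
After op 6 tick(5): ref=36.0000 raw=[54.0000 37.0000]
After op 7 tick(2): ref=38.0000 raw=[57.0000 39.4000]
Wrap final raw readings (mod 60): 57.0000 mod 60 = 57.0000; 39.4000 mod 60 = 39.4000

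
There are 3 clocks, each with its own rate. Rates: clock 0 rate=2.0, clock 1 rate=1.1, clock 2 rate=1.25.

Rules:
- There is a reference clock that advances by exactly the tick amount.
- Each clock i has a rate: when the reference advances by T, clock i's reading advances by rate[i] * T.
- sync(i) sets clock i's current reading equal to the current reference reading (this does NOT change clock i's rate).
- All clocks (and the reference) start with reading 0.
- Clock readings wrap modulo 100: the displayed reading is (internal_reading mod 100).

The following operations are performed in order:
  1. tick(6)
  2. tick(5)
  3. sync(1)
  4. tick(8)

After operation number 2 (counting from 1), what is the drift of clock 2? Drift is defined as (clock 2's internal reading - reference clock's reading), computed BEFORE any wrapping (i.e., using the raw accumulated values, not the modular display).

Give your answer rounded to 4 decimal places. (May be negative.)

Answer: 2.7500

Derivation:
After op 1 tick(6): ref=6.0000 raw=[12.0000 6.6000 7.5000]
After op 2 tick(5): ref=11.0000 raw=[22.0000 12.1000 13.7500]
Drift of clock 2 after op 2: 13.7500 - 11.0000 = 2.7500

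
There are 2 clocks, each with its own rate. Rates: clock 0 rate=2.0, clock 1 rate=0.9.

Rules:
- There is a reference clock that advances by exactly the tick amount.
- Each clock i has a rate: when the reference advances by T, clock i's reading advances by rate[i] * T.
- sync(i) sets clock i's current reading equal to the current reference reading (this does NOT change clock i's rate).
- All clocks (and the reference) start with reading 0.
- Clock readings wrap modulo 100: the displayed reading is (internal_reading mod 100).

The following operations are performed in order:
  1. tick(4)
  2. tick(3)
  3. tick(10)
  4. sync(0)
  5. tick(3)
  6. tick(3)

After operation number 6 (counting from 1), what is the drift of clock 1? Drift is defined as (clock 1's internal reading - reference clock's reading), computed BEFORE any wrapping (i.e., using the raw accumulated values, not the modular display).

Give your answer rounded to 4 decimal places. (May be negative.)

After op 1 tick(4): ref=4.0000 raw=[8.0000 3.6000]
After op 2 tick(3): ref=7.0000 raw=[14.0000 6.3000]
After op 3 tick(10): ref=17.0000 raw=[34.0000 15.3000]
After op 4 sync(0): ref=17.0000 raw=[17.0000 15.3000]
After op 5 tick(3): ref=20.0000 raw=[23.0000 18.0000]
After op 6 tick(3): ref=23.0000 raw=[29.0000 20.7000]
Drift of clock 1 after op 6: 20.7000 - 23.0000 = -2.3000

Answer: -2.3000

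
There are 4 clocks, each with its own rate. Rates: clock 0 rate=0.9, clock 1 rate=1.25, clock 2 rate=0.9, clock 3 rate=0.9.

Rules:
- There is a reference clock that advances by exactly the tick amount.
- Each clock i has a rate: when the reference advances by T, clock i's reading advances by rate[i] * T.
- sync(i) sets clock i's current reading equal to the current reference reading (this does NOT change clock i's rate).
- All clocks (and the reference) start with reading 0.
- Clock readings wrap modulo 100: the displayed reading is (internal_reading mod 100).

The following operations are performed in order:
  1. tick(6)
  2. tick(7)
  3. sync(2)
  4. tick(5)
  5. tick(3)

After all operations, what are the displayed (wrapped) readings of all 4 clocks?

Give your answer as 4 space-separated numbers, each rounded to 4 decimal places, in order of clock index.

After op 1 tick(6): ref=6.0000 raw=[5.4000 7.5000 5.4000 5.4000]
After op 2 tick(7): ref=13.0000 raw=[11.7000 16.2500 11.7000 11.7000]
After op 3 sync(2): ref=13.0000 raw=[11.7000 16.2500 13.0000 11.7000]
After op 4 tick(5): ref=18.0000 raw=[16.2000 22.5000 17.5000 16.2000]
After op 5 tick(3): ref=21.0000 raw=[18.9000 26.2500 20.2000 18.9000]
Wrap final raw readings (mod 100): 18.9000 mod 100 = 18.9000; 26.2500 mod 100 = 26.2500; 20.2000 mod 100 = 20.2000; 18.9000 mod 100 = 18.9000

Answer: 18.9000 26.2500 20.2000 18.9000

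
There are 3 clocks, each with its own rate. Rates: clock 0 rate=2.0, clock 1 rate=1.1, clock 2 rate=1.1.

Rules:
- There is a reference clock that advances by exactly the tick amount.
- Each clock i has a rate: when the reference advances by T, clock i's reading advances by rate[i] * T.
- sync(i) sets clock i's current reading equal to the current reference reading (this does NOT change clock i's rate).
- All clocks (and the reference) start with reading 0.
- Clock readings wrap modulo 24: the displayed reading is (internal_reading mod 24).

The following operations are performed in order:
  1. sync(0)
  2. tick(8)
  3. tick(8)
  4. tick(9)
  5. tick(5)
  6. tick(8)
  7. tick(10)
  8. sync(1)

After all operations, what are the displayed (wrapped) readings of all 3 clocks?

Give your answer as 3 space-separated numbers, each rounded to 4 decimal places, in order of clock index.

Answer: 0.0000 0.0000 4.8000

Derivation:
After op 1 sync(0): ref=0.0000 raw=[0.0000 0.0000 0.0000]
After op 2 tick(8): ref=8.0000 raw=[16.0000 8.8000 8.8000]
After op 3 tick(8): ref=16.0000 raw=[32.0000 17.6000 17.6000]
After op 4 tick(9): ref=25.0000 raw=[50.0000 27.5000 27.5000]
After op 5 tick(5): ref=30.0000 raw=[60.0000 33.0000 33.0000]
After op 6 tick(8): ref=38.0000 raw=[76.0000 41.8000 41.8000]
After op 7 tick(10): ref=48.0000 raw=[96.0000 52.8000 52.8000]
After op 8 sync(1): ref=48.0000 raw=[96.0000 48.0000 52.8000]
Wrap final raw readings (mod 24): 96.0000 mod 24 = 0.0000; 48.0000 mod 24 = 0.0000; 52.8000 mod 24 = 4.8000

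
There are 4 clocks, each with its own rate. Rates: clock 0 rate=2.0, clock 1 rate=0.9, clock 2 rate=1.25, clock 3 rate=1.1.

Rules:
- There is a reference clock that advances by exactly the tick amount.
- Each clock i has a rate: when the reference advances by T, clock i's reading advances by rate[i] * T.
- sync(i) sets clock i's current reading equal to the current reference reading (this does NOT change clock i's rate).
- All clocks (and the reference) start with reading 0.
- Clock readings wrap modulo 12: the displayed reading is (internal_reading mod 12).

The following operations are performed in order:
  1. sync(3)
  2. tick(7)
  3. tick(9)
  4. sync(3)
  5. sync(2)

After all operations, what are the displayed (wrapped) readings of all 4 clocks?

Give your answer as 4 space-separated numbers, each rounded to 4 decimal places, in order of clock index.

Answer: 8.0000 2.4000 4.0000 4.0000

Derivation:
After op 1 sync(3): ref=0.0000 raw=[0.0000 0.0000 0.0000 0.0000]
After op 2 tick(7): ref=7.0000 raw=[14.0000 6.3000 8.7500 7.7000]
After op 3 tick(9): ref=16.0000 raw=[32.0000 14.4000 20.0000 17.6000]
After op 4 sync(3): ref=16.0000 raw=[32.0000 14.4000 20.0000 16.0000]
After op 5 sync(2): ref=16.0000 raw=[32.0000 14.4000 16.0000 16.0000]
Wrap final raw readings (mod 12): 32.0000 mod 12 = 8.0000; 14.4000 mod 12 = 2.4000; 16.0000 mod 12 = 4.0000; 16.0000 mod 12 = 4.0000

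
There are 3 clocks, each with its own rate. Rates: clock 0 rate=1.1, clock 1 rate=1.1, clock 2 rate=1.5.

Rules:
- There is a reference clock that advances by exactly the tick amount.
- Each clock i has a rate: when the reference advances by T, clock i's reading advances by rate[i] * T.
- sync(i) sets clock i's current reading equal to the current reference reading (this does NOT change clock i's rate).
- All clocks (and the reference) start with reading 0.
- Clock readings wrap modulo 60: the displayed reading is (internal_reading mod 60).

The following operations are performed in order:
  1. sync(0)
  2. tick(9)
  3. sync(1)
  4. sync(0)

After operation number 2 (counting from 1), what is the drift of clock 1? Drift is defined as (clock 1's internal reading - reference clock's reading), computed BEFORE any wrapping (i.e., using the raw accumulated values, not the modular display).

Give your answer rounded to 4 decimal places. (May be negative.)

After op 1 sync(0): ref=0.0000 raw=[0.0000 0.0000 0.0000]
After op 2 tick(9): ref=9.0000 raw=[9.9000 9.9000 13.5000]
Drift of clock 1 after op 2: 9.9000 - 9.0000 = 0.9000

Answer: 0.9000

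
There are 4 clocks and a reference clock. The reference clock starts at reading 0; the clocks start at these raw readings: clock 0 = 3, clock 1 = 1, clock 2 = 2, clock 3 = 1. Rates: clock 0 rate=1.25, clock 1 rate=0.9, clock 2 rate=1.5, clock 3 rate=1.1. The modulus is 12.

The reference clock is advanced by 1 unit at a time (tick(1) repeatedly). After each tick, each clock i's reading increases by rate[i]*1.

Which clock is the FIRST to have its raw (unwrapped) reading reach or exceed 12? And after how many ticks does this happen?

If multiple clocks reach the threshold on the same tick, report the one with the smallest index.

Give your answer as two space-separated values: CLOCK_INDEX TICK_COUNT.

clock 0: start=3, rate=1.25, needs 12-3 = 9; ticks = ceil(9/1.25) = ceil(7.2000) = 8; reading at tick 8 = 3 + 1.25*8 = 13.0000
clock 1: start=1, rate=0.9, needs 12-1 = 11; ticks = ceil(11/0.9) = ceil(12.2222) = 13; reading at tick 13 = 1 + 0.9*13 = 12.7000
clock 2: start=2, rate=1.5, needs 12-2 = 10; ticks = ceil(10/1.5) = ceil(6.6667) = 7; reading at tick 7 = 2 + 1.5*7 = 12.5000
clock 3: start=1, rate=1.1, needs 12-1 = 11; ticks = ceil(11/1.1) = ceil(10.0000) = 10; reading at tick 10 = 1 + 1.1*10 = 12.0000
Minimum tick count = 7; winners = [2]; smallest index = 2

Answer: 2 7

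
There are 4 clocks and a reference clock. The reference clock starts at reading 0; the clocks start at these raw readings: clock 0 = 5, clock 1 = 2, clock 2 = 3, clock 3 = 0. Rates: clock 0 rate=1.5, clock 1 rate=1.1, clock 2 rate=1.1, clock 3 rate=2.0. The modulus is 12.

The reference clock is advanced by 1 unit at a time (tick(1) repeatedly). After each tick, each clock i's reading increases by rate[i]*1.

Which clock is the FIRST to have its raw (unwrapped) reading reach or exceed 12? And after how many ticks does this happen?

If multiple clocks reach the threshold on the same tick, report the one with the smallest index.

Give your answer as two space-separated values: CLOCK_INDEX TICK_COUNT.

Answer: 0 5

Derivation:
clock 0: start=5, rate=1.5, needs 12-5 = 7; ticks = ceil(7/1.5) = ceil(4.6667) = 5; reading at tick 5 = 5 + 1.5*5 = 12.5000
clock 1: start=2, rate=1.1, needs 12-2 = 10; ticks = ceil(10/1.1) = ceil(9.0909) = 10; reading at tick 10 = 2 + 1.1*10 = 13.0000
clock 2: start=3, rate=1.1, needs 12-3 = 9; ticks = ceil(9/1.1) = ceil(8.1818) = 9; reading at tick 9 = 3 + 1.1*9 = 12.9000
clock 3: start=0, rate=2.0, needs 12-0 = 12; ticks = ceil(12/2.0) = ceil(6.0000) = 6; reading at tick 6 = 0 + 2.0*6 = 12.0000
Minimum tick count = 5; winners = [0]; smallest index = 0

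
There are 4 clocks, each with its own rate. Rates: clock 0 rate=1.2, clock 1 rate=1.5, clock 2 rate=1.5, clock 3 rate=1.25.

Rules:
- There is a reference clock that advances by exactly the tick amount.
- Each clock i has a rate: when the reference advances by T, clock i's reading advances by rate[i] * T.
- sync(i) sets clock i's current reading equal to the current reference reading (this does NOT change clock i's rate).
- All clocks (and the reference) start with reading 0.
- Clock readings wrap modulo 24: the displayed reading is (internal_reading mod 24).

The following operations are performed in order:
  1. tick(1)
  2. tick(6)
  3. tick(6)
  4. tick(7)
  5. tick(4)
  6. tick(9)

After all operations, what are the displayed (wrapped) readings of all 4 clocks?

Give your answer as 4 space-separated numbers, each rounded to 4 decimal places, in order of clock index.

After op 1 tick(1): ref=1.0000 raw=[1.2000 1.5000 1.5000 1.2500]
After op 2 tick(6): ref=7.0000 raw=[8.4000 10.5000 10.5000 8.7500]
After op 3 tick(6): ref=13.0000 raw=[15.6000 19.5000 19.5000 16.2500]
After op 4 tick(7): ref=20.0000 raw=[24.0000 30.0000 30.0000 25.0000]
After op 5 tick(4): ref=24.0000 raw=[28.8000 36.0000 36.0000 30.0000]
After op 6 tick(9): ref=33.0000 raw=[39.6000 49.5000 49.5000 41.2500]
Wrap final raw readings (mod 24): 39.6000 mod 24 = 15.6000; 49.5000 mod 24 = 1.5000; 49.5000 mod 24 = 1.5000; 41.2500 mod 24 = 17.2500

Answer: 15.6000 1.5000 1.5000 17.2500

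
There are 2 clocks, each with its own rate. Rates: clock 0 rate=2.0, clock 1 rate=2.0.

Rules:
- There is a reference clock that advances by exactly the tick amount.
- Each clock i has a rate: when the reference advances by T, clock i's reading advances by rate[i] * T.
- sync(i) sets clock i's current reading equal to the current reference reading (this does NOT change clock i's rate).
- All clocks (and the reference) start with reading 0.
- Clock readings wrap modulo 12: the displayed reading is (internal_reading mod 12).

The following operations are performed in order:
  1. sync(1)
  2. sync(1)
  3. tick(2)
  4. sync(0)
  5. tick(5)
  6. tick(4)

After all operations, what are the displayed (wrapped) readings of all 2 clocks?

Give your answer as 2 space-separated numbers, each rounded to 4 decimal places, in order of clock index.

Answer: 8.0000 10.0000

Derivation:
After op 1 sync(1): ref=0.0000 raw=[0.0000 0.0000]
After op 2 sync(1): ref=0.0000 raw=[0.0000 0.0000]
After op 3 tick(2): ref=2.0000 raw=[4.0000 4.0000]
After op 4 sync(0): ref=2.0000 raw=[2.0000 4.0000]
After op 5 tick(5): ref=7.0000 raw=[12.0000 14.0000]
After op 6 tick(4): ref=11.0000 raw=[20.0000 22.0000]
Wrap final raw readings (mod 12): 20.0000 mod 12 = 8.0000; 22.0000 mod 12 = 10.0000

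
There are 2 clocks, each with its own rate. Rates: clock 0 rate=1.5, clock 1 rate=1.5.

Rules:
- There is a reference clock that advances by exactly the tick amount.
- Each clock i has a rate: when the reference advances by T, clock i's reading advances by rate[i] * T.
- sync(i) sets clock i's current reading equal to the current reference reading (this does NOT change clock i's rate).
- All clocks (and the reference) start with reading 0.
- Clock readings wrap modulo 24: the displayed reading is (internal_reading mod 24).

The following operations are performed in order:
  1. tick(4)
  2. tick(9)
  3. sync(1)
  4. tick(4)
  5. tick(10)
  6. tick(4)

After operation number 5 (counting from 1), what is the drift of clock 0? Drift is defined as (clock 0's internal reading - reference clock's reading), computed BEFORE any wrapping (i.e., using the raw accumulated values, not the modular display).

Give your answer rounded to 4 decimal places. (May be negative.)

After op 1 tick(4): ref=4.0000 raw=[6.0000 6.0000]
After op 2 tick(9): ref=13.0000 raw=[19.5000 19.5000]
After op 3 sync(1): ref=13.0000 raw=[19.5000 13.0000]
After op 4 tick(4): ref=17.0000 raw=[25.5000 19.0000]
After op 5 tick(10): ref=27.0000 raw=[40.5000 34.0000]
Drift of clock 0 after op 5: 40.5000 - 27.0000 = 13.5000

Answer: 13.5000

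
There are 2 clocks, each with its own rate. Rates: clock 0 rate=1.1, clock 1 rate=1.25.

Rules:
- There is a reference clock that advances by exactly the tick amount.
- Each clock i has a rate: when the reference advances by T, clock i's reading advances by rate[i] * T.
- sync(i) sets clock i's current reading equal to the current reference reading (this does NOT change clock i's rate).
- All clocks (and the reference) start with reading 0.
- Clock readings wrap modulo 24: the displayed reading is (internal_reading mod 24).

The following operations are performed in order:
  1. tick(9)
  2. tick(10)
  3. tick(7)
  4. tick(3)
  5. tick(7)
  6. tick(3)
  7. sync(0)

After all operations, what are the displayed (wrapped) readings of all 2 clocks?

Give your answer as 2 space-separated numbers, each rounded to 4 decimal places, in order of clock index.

After op 1 tick(9): ref=9.0000 raw=[9.9000 11.2500]
After op 2 tick(10): ref=19.0000 raw=[20.9000 23.7500]
After op 3 tick(7): ref=26.0000 raw=[28.6000 32.5000]
After op 4 tick(3): ref=29.0000 raw=[31.9000 36.2500]
After op 5 tick(7): ref=36.0000 raw=[39.6000 45.0000]
After op 6 tick(3): ref=39.0000 raw=[42.9000 48.7500]
After op 7 sync(0): ref=39.0000 raw=[39.0000 48.7500]
Wrap final raw readings (mod 24): 39.0000 mod 24 = 15.0000; 48.7500 mod 24 = 0.7500

Answer: 15.0000 0.7500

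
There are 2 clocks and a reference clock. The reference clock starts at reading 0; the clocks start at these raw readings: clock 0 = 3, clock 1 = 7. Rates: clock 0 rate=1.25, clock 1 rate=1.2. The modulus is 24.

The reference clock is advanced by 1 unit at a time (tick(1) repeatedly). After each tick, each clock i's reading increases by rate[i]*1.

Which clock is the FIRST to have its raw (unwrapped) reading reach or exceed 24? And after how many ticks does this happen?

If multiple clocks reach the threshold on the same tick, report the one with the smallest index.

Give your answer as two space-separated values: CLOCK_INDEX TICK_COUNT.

Answer: 1 15

Derivation:
clock 0: start=3, rate=1.25, needs 24-3 = 21; ticks = ceil(21/1.25) = ceil(16.8000) = 17; reading at tick 17 = 3 + 1.25*17 = 24.2500
clock 1: start=7, rate=1.2, needs 24-7 = 17; ticks = ceil(17/1.2) = ceil(14.1667) = 15; reading at tick 15 = 7 + 1.2*15 = 25.0000
Minimum tick count = 15; winners = [1]; smallest index = 1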